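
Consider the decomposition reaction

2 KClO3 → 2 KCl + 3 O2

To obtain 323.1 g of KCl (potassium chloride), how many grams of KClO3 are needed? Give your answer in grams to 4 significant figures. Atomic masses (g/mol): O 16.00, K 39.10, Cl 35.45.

531.1 g

M(KCl) = 39.10 + 35.45 = 74.55 g/mol.
M(KClO3) = 39.10 + 35.45 + 3(16.00) = 122.55 g/mol.
n(KCl) = 323.10 g / 74.55 g/mol = 4.3340 mol.
From the equation the KCl:KClO3 mole ratio is 2:2, so n(KClO3) = 4.3340 × 2/2 = 4.3340 mol.
Mass of KClO3 = 4.3340 mol × 122.55 g/mol = 531.13 g.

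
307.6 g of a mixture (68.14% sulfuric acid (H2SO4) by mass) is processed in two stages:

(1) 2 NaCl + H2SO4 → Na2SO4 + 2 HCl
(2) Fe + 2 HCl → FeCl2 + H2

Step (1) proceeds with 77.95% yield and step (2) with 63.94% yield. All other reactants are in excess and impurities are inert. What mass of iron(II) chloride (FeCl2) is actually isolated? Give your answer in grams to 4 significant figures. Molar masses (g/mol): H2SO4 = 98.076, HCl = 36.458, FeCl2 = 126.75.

135.0 g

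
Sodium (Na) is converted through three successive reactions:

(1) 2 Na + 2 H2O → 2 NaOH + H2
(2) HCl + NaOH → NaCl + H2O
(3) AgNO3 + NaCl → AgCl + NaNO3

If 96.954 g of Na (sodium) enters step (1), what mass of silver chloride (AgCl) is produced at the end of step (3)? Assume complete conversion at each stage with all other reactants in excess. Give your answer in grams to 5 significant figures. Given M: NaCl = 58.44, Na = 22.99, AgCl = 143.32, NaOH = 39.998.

n(Na) = 96.954 / 22.99 = 4.21722 mol.
Reaction (1): Na→NaOH ratio 2:2 ⇒ n(NaOH) = 4.21722 mol.
Reaction (2): NaOH→NaCl ratio 1:1 ⇒ n(NaCl) = 4.21722 mol.
Reaction (3): NaCl→AgCl ratio 1:1 ⇒ n(AgCl) = 4.21722 mol.
Mass of AgCl = 4.21722 × 143.32 = 604.413 g.

604.41 g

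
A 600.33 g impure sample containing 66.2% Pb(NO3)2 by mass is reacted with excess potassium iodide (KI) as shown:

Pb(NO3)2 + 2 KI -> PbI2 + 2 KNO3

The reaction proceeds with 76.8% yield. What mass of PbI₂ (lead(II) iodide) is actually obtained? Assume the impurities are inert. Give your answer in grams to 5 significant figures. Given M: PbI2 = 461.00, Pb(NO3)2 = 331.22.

424.81 g

Pure Pb(NO3)2 available = 600.33 g × 0.662 = 397.418 g.
n(Pb(NO3)2) = 397.418 g / 331.22 g/mol = 1.19986 mol.
From the equation the Pb(NO3)2:PbI2 mole ratio is 1:1, so n(PbI2) = 1.19986 × 1/1 = 1.19986 mol.
Mass of PbI2 = 1.19986 mol × 461.00 g/mol = 553.137 g.
Actual mass collected = 553.137 g × 0.768 = 424.809 g.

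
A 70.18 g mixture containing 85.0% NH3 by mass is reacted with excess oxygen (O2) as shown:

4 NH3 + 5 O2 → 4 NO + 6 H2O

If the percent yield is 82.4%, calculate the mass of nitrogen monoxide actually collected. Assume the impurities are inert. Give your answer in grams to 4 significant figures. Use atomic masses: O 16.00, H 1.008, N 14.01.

86.60 g

Pure NH3 available = 70.18 g × 0.850 = 59.653 g.
M(NH3) = 14.01 + 3(1.008) = 17.034 g/mol.
M(NO) = 14.01 + 16.00 = 30.01 g/mol.
n(NH3) = 59.653 g / 17.034 g/mol = 3.5020 mol.
From the equation the NH3:NO mole ratio is 4:4, so n(NO) = 3.5020 × 4/4 = 3.5020 mol.
Mass of NO = 3.5020 mol × 30.01 g/mol = 105.09 g.
Actual mass collected = 105.09 g × 0.824 = 86.598 g.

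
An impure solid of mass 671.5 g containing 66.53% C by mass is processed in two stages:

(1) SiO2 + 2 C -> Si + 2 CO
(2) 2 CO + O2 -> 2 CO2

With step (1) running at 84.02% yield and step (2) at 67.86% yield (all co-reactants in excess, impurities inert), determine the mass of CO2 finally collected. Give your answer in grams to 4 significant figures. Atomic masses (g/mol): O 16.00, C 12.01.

933.4 g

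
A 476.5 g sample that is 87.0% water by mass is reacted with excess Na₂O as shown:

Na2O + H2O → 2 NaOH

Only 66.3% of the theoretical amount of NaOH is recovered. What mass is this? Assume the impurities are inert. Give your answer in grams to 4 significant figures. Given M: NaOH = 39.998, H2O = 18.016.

1220 g

Pure H2O available = 476.5 g × 0.870 = 414.56 g.
n(H2O) = 414.56 g / 18.016 g/mol = 23.010 mol.
From the equation the H2O:NaOH mole ratio is 1:2, so n(NaOH) = 23.010 × 2/1 = 46.021 mol.
Mass of NaOH = 46.021 mol × 39.998 g/mol = 1840.7 g.
Actual mass collected = 1840.7 g × 0.663 = 1220.4 g.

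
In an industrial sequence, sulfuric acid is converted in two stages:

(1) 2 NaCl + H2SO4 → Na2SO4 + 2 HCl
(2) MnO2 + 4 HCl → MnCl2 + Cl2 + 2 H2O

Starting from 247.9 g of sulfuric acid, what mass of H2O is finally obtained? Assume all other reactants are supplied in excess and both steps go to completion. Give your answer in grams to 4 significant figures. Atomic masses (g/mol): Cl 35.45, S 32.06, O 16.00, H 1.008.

M(H2SO4) = 2(1.008) + 32.06 + 4(16.00) = 98.076 g/mol.
M(H2O) = 2(1.008) + 16.00 = 18.016 g/mol.
n(H2SO4) = 247.90 / 98.076 = 2.5276 mol.
Step 1 gives a 1:2 ratio of H2SO4 to HCl, so n(HCl) = 5.0553 mol.
In step 2 the HCl:H2O ratio is 4:2, so n(H2O) = 2.5276 mol.
Mass of H2O = 2.5276 × 18.016 = 45.538 g.

45.54 g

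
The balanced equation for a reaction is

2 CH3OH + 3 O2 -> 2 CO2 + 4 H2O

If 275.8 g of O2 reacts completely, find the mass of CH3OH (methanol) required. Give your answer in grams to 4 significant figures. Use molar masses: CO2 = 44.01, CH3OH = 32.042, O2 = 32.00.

184.1 g

n(O2) = 275.80 g / 32.00 g/mol = 8.6188 mol.
From the equation the O2:CH3OH mole ratio is 3:2, so n(CH3OH) = 8.6188 × 2/3 = 5.7458 mol.
Mass of CH3OH = 5.7458 mol × 32.042 g/mol = 184.11 g.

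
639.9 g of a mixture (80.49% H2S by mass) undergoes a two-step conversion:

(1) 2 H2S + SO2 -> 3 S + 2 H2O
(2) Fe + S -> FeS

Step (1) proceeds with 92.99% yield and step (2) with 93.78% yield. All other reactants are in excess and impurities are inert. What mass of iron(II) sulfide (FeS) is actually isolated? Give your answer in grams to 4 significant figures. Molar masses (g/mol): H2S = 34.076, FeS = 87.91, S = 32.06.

Pure H2S = 639.9 × 0.8049 = 515.06 g.
n(H2S) = 515.06 / 34.076 = 15.115 mol.
Step 1 (H2S:S = 2:3): theoretical n(S) = 22.672 mol; at 92.99% yield, n(S) = 21.083 mol.
Step 2 (S:FeS = 1:1): theoretical n(FeS) = 21.083 mol, so theoretical mass = 21.083 × 87.91 = 1853.4 g.
At 93.78% yield, actual mass of FeS = 1853.4 × 0.9378 = 1738.1 g.

1738 g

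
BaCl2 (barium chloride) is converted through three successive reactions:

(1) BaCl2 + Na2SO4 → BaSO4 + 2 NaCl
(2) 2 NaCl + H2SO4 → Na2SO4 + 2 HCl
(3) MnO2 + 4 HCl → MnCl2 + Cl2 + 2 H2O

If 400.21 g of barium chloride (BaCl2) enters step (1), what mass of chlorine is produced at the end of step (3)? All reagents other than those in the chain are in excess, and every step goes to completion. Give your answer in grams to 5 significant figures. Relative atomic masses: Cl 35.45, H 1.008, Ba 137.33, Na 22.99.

M(BaCl2) = 137.33 + 2(35.45) = 208.23 g/mol.
M(Cl2) = 2(35.45) = 70.90 g/mol.
n(BaCl2) = 400.21 / 208.23 = 1.92196 mol.
Reaction (1): BaCl2→NaCl ratio 1:2 ⇒ n(NaCl) = 3.84392 mol.
Reaction (2): NaCl→HCl ratio 2:2 ⇒ n(HCl) = 3.84392 mol.
Reaction (3): HCl→Cl2 ratio 4:1 ⇒ n(Cl2) = 0.960981 mol.
Mass of Cl2 = 0.960981 × 70.90 = 68.1335 g.

68.134 g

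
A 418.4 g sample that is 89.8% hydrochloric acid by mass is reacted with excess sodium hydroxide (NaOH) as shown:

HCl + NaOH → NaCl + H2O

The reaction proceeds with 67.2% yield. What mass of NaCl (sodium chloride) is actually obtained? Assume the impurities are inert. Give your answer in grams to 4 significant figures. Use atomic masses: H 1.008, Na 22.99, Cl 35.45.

404.7 g

Pure HCl available = 418.4 g × 0.898 = 375.72 g.
M(HCl) = 1.008 + 35.45 = 36.458 g/mol.
M(NaCl) = 22.99 + 35.45 = 58.44 g/mol.
n(HCl) = 375.72 g / 36.458 g/mol = 10.306 mol.
From the equation the HCl:NaCl mole ratio is 1:1, so n(NaCl) = 10.306 × 1/1 = 10.306 mol.
Mass of NaCl = 10.306 mol × 58.44 g/mol = 602.26 g.
Actual mass collected = 602.26 g × 0.672 = 404.72 g.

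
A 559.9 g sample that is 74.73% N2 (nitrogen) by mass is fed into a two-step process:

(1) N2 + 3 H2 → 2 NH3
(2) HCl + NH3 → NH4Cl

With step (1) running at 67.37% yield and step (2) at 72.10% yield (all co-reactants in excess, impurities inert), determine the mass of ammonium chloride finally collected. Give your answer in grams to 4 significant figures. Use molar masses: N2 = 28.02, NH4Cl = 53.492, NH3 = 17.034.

Pure N2 = 559.9 × 0.7473 = 418.41 g.
n(N2) = 418.41 / 28.02 = 14.933 mol.
Step 1 (N2:NH3 = 1:2): theoretical n(NH3) = 29.865 mol; at 67.37% yield, n(NH3) = 20.120 mol.
Step 2 (NH3:NH4Cl = 1:1): theoretical n(NH4Cl) = 20.120 mol, so theoretical mass = 20.120 × 53.492 = 1076.3 g.
At 72.10% yield, actual mass of NH4Cl = 1076.3 × 0.7210 = 775.99 g.

776.0 g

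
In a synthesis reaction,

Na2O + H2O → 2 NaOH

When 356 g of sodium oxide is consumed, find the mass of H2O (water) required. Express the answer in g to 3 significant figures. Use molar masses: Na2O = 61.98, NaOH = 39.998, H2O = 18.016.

n(Na2O) = 356.0 g / 61.98 g/mol = 5.744 mol.
From the equation the Na2O:H2O mole ratio is 1:1, so n(H2O) = 5.744 × 1/1 = 5.744 mol.
Mass of H2O = 5.744 mol × 18.016 g/mol = 103.5 g.

103 g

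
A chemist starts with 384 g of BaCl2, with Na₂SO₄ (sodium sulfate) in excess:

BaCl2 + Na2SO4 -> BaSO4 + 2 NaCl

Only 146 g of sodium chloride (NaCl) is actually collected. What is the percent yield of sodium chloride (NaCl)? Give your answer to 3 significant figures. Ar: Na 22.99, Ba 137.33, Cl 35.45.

M(BaCl2) = 137.33 + 2(35.45) = 208.23 g/mol.
M(NaCl) = 22.99 + 35.45 = 58.44 g/mol.
n(BaCl2) = 384.0 g / 208.23 g/mol = 1.844 mol.
From the equation the BaCl2:NaCl mole ratio is 1:2, so n(NaCl) = 1.844 × 2/1 = 3.688 mol.
Mass of NaCl = 3.688 mol × 58.44 g/mol = 215.5 g.
This is the theoretical yield. Percent yield = 146 g / 215.5 g × 100% = 67.74%.

67.7 %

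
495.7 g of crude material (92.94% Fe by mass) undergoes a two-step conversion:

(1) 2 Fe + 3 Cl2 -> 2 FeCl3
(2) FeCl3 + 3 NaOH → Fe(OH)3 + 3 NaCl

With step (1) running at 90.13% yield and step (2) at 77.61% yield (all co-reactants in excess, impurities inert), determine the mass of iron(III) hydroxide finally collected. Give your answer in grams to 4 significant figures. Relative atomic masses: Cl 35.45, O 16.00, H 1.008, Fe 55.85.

616.7 g

Pure Fe = 495.7 × 0.9294 = 460.70 g.
M(Fe) = 55.85 g/mol.
M(Fe(OH)3) = 55.85 + 3(16.00) + 3(1.008) = 106.874 g/mol.
n(Fe) = 460.70 / 55.85 = 8.2489 mol.
Step 1 (Fe:FeCl3 = 2:2): theoretical n(FeCl3) = 8.2489 mol; at 90.13% yield, n(FeCl3) = 7.4348 mol.
Step 2 (FeCl3:Fe(OH)3 = 1:1): theoretical n(Fe(OH)3) = 7.4348 mol, so theoretical mass = 7.4348 × 106.874 = 794.58 g.
At 77.61% yield, actual mass of Fe(OH)3 = 794.58 × 0.7761 = 616.68 g.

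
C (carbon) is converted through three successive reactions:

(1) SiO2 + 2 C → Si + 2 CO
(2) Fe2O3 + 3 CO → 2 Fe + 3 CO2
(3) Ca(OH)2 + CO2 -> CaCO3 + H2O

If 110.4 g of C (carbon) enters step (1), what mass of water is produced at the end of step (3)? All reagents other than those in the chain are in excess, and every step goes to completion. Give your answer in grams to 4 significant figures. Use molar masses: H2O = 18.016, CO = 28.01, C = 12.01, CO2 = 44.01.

n(C) = 110.4 / 12.01 = 9.1923 mol.
Reaction (1): C→CO ratio 2:2 ⇒ n(CO) = 9.1923 mol.
Reaction (2): CO→CO2 ratio 3:3 ⇒ n(CO2) = 9.1923 mol.
Reaction (3): CO2→H2O ratio 1:1 ⇒ n(H2O) = 9.1923 mol.
Mass of H2O = 9.1923 × 18.016 = 165.61 g.

165.6 g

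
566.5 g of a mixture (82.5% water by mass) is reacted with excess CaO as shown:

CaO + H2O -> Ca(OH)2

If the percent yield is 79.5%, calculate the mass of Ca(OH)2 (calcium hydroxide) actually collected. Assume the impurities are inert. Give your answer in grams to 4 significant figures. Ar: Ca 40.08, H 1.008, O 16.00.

Pure H2O available = 566.5 g × 0.825 = 467.36 g.
M(H2O) = 2(1.008) + 16.00 = 18.016 g/mol.
M(Ca(OH)2) = 40.08 + 2(16.00) + 2(1.008) = 74.096 g/mol.
n(H2O) = 467.36 g / 18.016 g/mol = 25.942 mol.
From the equation the H2O:Ca(OH)2 mole ratio is 1:1, so n(Ca(OH)2) = 25.942 × 1/1 = 25.942 mol.
Mass of Ca(OH)2 = 25.942 mol × 74.096 g/mol = 1922.2 g.
Actual mass collected = 1922.2 g × 0.795 = 1528.1 g.

1528 g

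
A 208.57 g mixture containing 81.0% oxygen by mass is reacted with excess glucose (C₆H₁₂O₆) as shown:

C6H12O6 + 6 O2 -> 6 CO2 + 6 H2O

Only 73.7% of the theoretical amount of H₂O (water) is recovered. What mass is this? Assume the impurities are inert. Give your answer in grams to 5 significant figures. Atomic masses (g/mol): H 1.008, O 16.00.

70.099 g

Pure O2 available = 208.57 g × 0.810 = 168.942 g.
M(O2) = 2(16.00) = 32.00 g/mol.
M(H2O) = 2(1.008) + 16.00 = 18.016 g/mol.
n(O2) = 168.942 g / 32.00 g/mol = 5.27943 mol.
From the equation the O2:H2O mole ratio is 6:6, so n(H2O) = 5.27943 × 6/6 = 5.27943 mol.
Mass of H2O = 5.27943 mol × 18.016 g/mol = 95.1142 g.
Actual mass collected = 95.1142 g × 0.737 = 70.0991 g.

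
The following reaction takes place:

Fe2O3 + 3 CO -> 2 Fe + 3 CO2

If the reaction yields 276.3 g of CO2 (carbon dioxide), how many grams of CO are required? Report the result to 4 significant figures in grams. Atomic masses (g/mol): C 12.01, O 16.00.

M(CO2) = 12.01 + 2(16.00) = 44.01 g/mol.
M(CO) = 12.01 + 16.00 = 28.01 g/mol.
n(CO2) = 276.30 g / 44.01 g/mol = 6.2781 mol.
From the equation the CO2:CO mole ratio is 3:3, so n(CO) = 6.2781 × 3/3 = 6.2781 mol.
Mass of CO = 6.2781 mol × 28.01 g/mol = 175.85 g.

175.9 g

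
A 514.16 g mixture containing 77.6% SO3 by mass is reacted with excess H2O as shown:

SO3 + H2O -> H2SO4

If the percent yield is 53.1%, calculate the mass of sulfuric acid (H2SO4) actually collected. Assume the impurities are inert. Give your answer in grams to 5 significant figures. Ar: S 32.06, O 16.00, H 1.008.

259.54 g

Pure SO3 available = 514.16 g × 0.776 = 398.988 g.
M(SO3) = 32.06 + 3(16.00) = 80.06 g/mol.
M(H2SO4) = 2(1.008) + 32.06 + 4(16.00) = 98.076 g/mol.
n(SO3) = 398.988 g / 80.06 g/mol = 4.98361 mol.
From the equation the SO3:H2SO4 mole ratio is 1:1, so n(H2SO4) = 4.98361 × 1/1 = 4.98361 mol.
Mass of H2SO4 = 4.98361 mol × 98.076 g/mol = 488.773 g.
Actual mass collected = 488.773 g × 0.531 = 259.538 g.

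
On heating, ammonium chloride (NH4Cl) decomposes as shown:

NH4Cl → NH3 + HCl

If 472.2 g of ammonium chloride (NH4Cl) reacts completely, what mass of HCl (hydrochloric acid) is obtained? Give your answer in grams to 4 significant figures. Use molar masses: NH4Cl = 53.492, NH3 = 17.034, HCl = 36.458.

321.8 g

n(NH4Cl) = 472.20 g / 53.492 g/mol = 8.8275 mol.
From the equation the NH4Cl:HCl mole ratio is 1:1, so n(HCl) = 8.8275 × 1/1 = 8.8275 mol.
Mass of HCl = 8.8275 mol × 36.458 g/mol = 321.83 g.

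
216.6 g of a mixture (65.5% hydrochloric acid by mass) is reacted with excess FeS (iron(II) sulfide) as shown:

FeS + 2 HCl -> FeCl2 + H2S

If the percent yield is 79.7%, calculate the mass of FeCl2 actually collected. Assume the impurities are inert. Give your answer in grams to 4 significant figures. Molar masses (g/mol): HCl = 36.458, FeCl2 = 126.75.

196.6 g

Pure HCl available = 216.6 g × 0.655 = 141.87 g.
n(HCl) = 141.87 g / 36.458 g/mol = 3.8914 mol.
From the equation the HCl:FeCl2 mole ratio is 2:1, so n(FeCl2) = 3.8914 × 1/2 = 1.9457 mol.
Mass of FeCl2 = 1.9457 mol × 126.75 g/mol = 246.62 g.
Actual mass collected = 246.62 g × 0.797 = 196.55 g.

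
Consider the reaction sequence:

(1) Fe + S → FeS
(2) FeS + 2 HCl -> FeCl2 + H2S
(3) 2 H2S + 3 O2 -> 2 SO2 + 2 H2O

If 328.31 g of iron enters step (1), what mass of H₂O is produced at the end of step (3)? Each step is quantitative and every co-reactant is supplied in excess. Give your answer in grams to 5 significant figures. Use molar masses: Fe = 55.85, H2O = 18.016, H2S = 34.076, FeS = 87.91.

n(Fe) = 328.31 / 55.85 = 5.87842 mol.
Reaction (1): Fe→FeS ratio 1:1 ⇒ n(FeS) = 5.87842 mol.
Reaction (2): FeS→H2S ratio 1:1 ⇒ n(H2S) = 5.87842 mol.
Reaction (3): H2S→H2O ratio 2:2 ⇒ n(H2O) = 5.87842 mol.
Mass of H2O = 5.87842 × 18.016 = 105.906 g.

105.91 g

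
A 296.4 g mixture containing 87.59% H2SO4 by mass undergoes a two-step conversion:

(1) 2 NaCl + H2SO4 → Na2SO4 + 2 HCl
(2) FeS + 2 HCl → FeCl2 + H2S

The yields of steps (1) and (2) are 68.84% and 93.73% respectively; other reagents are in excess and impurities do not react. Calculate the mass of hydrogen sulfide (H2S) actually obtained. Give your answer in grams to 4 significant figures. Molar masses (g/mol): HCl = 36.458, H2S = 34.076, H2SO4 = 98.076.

58.20 g

Pure H2SO4 = 296.4 × 0.8759 = 259.62 g.
n(H2SO4) = 259.62 / 98.076 = 2.6471 mol.
Step 1 (H2SO4:HCl = 1:2): theoretical n(HCl) = 5.2942 mol; at 68.84% yield, n(HCl) = 3.6445 mol.
Step 2 (HCl:H2S = 2:1): theoretical n(H2S) = 1.8223 mol, so theoretical mass = 1.8223 × 34.076 = 62.095 g.
At 93.73% yield, actual mass of H2S = 62.095 × 0.9373 = 58.202 g.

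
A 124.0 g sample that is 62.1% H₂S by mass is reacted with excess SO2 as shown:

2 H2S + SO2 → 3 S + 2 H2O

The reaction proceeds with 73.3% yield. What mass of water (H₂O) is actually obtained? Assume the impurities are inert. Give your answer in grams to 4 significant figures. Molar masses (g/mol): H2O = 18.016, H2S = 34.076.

Pure H2S available = 124.0 g × 0.621 = 77.004 g.
n(H2S) = 77.004 g / 34.076 g/mol = 2.2598 mol.
From the equation the H2S:H2O mole ratio is 2:2, so n(H2O) = 2.2598 × 2/2 = 2.2598 mol.
Mass of H2O = 2.2598 mol × 18.016 g/mol = 40.712 g.
Actual mass collected = 40.712 g × 0.733 = 29.842 g.

29.84 g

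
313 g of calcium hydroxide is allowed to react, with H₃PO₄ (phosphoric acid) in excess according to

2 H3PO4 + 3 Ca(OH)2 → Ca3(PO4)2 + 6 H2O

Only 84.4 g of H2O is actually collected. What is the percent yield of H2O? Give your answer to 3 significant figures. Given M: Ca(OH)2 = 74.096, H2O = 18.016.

55.5 %

n(Ca(OH)2) = 313.0 g / 74.096 g/mol = 4.224 mol.
From the equation the Ca(OH)2:H2O mole ratio is 3:6, so n(H2O) = 4.224 × 6/3 = 8.448 mol.
Mass of H2O = 8.448 mol × 18.016 g/mol = 152.2 g.
This is the theoretical yield. Percent yield = 84.4 g / 152.2 g × 100% = 55.45%.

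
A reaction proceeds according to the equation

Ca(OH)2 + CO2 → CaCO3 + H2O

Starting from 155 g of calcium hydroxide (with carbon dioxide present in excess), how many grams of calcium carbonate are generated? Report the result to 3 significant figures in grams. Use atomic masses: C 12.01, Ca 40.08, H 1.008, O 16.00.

209 g

M(Ca(OH)2) = 40.08 + 2(16.00) + 2(1.008) = 74.096 g/mol.
M(CaCO3) = 40.08 + 12.01 + 3(16.00) = 100.09 g/mol.
n(Ca(OH)2) = 155.0 g / 74.096 g/mol = 2.092 mol.
From the equation the Ca(OH)2:CaCO3 mole ratio is 1:1, so n(CaCO3) = 2.092 × 1/1 = 2.092 mol.
Mass of CaCO3 = 2.092 mol × 100.09 g/mol = 209.4 g.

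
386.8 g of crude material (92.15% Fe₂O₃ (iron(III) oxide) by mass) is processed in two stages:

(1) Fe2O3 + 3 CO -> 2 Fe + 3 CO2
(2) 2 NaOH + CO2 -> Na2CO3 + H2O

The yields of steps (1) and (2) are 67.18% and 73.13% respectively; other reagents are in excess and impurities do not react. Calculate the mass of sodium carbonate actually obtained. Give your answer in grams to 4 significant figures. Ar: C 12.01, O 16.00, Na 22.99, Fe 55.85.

348.7 g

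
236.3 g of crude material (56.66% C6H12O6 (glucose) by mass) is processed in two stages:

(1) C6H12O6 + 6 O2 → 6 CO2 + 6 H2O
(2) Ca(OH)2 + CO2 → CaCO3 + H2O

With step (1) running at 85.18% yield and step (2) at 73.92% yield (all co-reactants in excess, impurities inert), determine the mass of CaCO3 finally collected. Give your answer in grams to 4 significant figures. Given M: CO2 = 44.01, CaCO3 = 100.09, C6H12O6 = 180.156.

Pure C6H12O6 = 236.3 × 0.5666 = 133.89 g.
n(C6H12O6) = 133.89 / 180.156 = 0.74318 mol.
Step 1 (C6H12O6:CO2 = 1:6): theoretical n(CO2) = 4.4591 mol; at 85.18% yield, n(CO2) = 3.7982 mol.
Step 2 (CO2:CaCO3 = 1:1): theoretical n(CaCO3) = 3.7982 mol, so theoretical mass = 3.7982 × 100.09 = 380.16 g.
At 73.92% yield, actual mass of CaCO3 = 380.16 × 0.7392 = 281.02 g.

281.0 g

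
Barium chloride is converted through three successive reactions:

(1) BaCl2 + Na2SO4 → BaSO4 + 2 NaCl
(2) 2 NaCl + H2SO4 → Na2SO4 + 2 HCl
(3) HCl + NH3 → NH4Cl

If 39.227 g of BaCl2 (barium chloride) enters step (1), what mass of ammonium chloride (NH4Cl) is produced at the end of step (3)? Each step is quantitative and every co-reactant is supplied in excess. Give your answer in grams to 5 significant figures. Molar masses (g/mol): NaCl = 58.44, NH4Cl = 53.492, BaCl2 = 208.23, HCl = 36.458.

20.154 g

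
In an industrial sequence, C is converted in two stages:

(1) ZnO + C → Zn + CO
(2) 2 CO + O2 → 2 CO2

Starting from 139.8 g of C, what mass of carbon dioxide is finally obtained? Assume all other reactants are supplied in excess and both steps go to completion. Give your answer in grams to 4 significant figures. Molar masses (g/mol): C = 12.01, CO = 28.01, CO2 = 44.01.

512.3 g

n(C) = 139.80 / 12.01 = 11.640 mol.
Step 1 gives a 1:1 ratio of C to CO, so n(CO) = 11.640 mol.
In step 2 the CO:CO2 ratio is 2:2, so n(CO2) = 11.640 mol.
Mass of CO2 = 11.640 × 44.01 = 512.29 g.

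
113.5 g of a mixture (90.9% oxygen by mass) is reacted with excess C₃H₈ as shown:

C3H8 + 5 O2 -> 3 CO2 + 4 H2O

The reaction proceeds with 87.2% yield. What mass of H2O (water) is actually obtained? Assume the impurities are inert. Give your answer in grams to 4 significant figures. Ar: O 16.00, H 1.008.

40.52 g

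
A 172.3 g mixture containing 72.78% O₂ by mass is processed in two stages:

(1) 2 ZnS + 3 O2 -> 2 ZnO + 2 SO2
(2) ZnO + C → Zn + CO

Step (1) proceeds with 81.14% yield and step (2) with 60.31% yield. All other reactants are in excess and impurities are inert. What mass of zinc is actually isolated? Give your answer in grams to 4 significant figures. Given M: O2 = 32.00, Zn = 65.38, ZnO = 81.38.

Pure O2 = 172.3 × 0.7278 = 125.40 g.
n(O2) = 125.40 / 32.00 = 3.9187 mol.
Step 1 (O2:ZnO = 3:2): theoretical n(ZnO) = 2.6125 mol; at 81.14% yield, n(ZnO) = 2.1198 mol.
Step 2 (ZnO:Zn = 1:1): theoretical n(Zn) = 2.1198 mol, so theoretical mass = 2.1198 × 65.38 = 138.59 g.
At 60.31% yield, actual mass of Zn = 138.59 × 0.6031 = 83.584 g.

83.58 g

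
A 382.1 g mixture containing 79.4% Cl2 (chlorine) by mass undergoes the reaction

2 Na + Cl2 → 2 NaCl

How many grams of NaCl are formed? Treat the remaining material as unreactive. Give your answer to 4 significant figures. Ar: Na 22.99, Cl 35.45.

500.1 g

Mass of pure Cl2 = 382.1 g × 0.794 = 303.39 g.
M(Cl2) = 2(35.45) = 70.90 g/mol.
M(NaCl) = 22.99 + 35.45 = 58.44 g/mol.
n(Cl2) = 303.39 g / 70.90 g/mol = 4.2791 mol.
From the equation the Cl2:NaCl mole ratio is 1:2, so n(NaCl) = 4.2791 × 2/1 = 8.5582 mol.
Mass of NaCl = 8.5582 mol × 58.44 g/mol = 500.14 g.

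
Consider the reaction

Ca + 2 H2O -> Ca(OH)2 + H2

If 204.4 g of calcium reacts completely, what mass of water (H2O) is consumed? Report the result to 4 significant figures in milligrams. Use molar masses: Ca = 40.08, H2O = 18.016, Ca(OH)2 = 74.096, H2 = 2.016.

n(Ca) = 204.40 g / 40.08 g/mol = 5.0998 mol.
From the equation the Ca:H2O mole ratio is 1:2, so n(H2O) = 5.0998 × 2/1 = 10.200 mol.
Mass of H2O = 10.200 mol × 18.016 g/mol = 183.76 g.
Converting to mg: 183.76 g = 183800 mg.

183800 mg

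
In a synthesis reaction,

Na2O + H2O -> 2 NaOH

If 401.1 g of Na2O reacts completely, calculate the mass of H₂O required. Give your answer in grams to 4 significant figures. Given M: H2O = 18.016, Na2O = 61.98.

116.6 g

n(Na2O) = 401.10 g / 61.98 g/mol = 6.4714 mol.
From the equation the Na2O:H2O mole ratio is 1:1, so n(H2O) = 6.4714 × 1/1 = 6.4714 mol.
Mass of H2O = 6.4714 mol × 18.016 g/mol = 116.59 g.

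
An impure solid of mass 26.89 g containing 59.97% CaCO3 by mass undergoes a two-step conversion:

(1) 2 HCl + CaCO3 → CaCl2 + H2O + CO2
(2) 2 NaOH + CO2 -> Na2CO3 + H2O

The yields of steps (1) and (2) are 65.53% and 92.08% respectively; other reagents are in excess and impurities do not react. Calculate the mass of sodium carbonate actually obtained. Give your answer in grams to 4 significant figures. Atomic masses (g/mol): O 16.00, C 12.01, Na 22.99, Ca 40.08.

Pure CaCO3 = 26.89 × 0.5997 = 16.126 g.
M(CaCO3) = 40.08 + 12.01 + 3(16.00) = 100.09 g/mol.
M(Na2CO3) = 2(22.99) + 12.01 + 3(16.00) = 105.99 g/mol.
n(CaCO3) = 16.126 / 100.09 = 0.16111 mol.
Step 1 (CaCO3:CO2 = 1:1): theoretical n(CO2) = 0.16111 mol; at 65.53% yield, n(CO2) = 0.10558 mol.
Step 2 (CO2:Na2CO3 = 1:1): theoretical n(Na2CO3) = 0.10558 mol, so theoretical mass = 0.10558 × 105.99 = 11.190 g.
At 92.08% yield, actual mass of Na2CO3 = 11.190 × 0.9208 = 10.304 g.

10.30 g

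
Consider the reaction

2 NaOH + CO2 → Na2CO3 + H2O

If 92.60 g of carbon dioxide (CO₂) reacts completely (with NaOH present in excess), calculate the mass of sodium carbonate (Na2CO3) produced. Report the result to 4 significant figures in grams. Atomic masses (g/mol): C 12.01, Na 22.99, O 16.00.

223.0 g

M(CO2) = 12.01 + 2(16.00) = 44.01 g/mol.
M(Na2CO3) = 2(22.99) + 12.01 + 3(16.00) = 105.99 g/mol.
n(CO2) = 92.600 g / 44.01 g/mol = 2.1041 mol.
From the equation the CO2:Na2CO3 mole ratio is 1:1, so n(Na2CO3) = 2.1041 × 1/1 = 2.1041 mol.
Mass of Na2CO3 = 2.1041 mol × 105.99 g/mol = 223.01 g.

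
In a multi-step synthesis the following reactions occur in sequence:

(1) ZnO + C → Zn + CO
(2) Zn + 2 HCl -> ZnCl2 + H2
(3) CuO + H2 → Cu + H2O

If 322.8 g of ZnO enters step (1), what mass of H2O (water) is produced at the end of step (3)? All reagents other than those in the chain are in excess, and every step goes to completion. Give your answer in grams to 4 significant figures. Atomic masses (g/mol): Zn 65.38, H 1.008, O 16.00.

M(ZnO) = 65.38 + 16.00 = 81.38 g/mol.
M(H2O) = 2(1.008) + 16.00 = 18.016 g/mol.
n(ZnO) = 322.8 / 81.38 = 3.9666 mol.
Reaction (1): ZnO→Zn ratio 1:1 ⇒ n(Zn) = 3.9666 mol.
Reaction (2): Zn→H2 ratio 1:1 ⇒ n(H2) = 3.9666 mol.
Reaction (3): H2→H2O ratio 1:1 ⇒ n(H2O) = 3.9666 mol.
Mass of H2O = 3.9666 × 18.016 = 71.462 g.

71.46 g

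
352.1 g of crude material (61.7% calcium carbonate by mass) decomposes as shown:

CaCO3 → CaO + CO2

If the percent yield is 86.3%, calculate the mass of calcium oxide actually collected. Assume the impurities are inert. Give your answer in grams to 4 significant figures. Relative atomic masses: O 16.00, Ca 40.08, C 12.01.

105.0 g

Pure CaCO3 available = 352.1 g × 0.617 = 217.25 g.
M(CaCO3) = 40.08 + 12.01 + 3(16.00) = 100.09 g/mol.
M(CaO) = 40.08 + 16.00 = 56.08 g/mol.
n(CaCO3) = 217.25 g / 100.09 g/mol = 2.1705 mol.
From the equation the CaCO3:CaO mole ratio is 1:1, so n(CaO) = 2.1705 × 1/1 = 2.1705 mol.
Mass of CaO = 2.1705 mol × 56.08 g/mol = 121.72 g.
Actual mass collected = 121.72 g × 0.863 = 105.05 g.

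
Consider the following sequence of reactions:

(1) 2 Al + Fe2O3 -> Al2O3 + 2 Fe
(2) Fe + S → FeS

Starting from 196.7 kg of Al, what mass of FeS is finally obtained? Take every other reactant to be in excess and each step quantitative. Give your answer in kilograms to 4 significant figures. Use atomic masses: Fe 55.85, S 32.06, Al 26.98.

640.9 kg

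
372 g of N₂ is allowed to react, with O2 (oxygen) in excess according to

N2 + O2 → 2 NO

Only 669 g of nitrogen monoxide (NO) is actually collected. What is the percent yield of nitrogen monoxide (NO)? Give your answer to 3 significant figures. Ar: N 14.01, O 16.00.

84.0 %

M(N2) = 2(14.01) = 28.02 g/mol.
M(NO) = 14.01 + 16.00 = 30.01 g/mol.
n(N2) = 372.0 g / 28.02 g/mol = 13.28 mol.
From the equation the N2:NO mole ratio is 1:2, so n(NO) = 13.28 × 2/1 = 26.55 mol.
Mass of NO = 26.55 mol × 30.01 g/mol = 796.8 g.
This is the theoretical yield. Percent yield = 669 g / 796.8 g × 100% = 83.96%.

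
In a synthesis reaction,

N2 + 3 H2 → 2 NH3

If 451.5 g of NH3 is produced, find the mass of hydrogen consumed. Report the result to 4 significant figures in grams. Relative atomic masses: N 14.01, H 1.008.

80.15 g

M(NH3) = 14.01 + 3(1.008) = 17.034 g/mol.
M(H2) = 2(1.008) = 2.016 g/mol.
n(NH3) = 451.50 g / 17.034 g/mol = 26.506 mol.
From the equation the NH3:H2 mole ratio is 2:3, so n(H2) = 26.506 × 3/2 = 39.759 mol.
Mass of H2 = 39.759 mol × 2.016 g/mol = 80.154 g.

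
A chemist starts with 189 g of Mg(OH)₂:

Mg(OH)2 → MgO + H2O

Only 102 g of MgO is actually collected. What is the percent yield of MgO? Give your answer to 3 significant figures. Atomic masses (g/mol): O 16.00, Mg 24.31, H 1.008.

M(Mg(OH)2) = 24.31 + 2(16.00) + 2(1.008) = 58.326 g/mol.
M(MgO) = 24.31 + 16.00 = 40.31 g/mol.
n(Mg(OH)2) = 189.0 g / 58.326 g/mol = 3.240 mol.
From the equation the Mg(OH)2:MgO mole ratio is 1:1, so n(MgO) = 3.240 × 1/1 = 3.240 mol.
Mass of MgO = 3.240 mol × 40.31 g/mol = 130.6 g.
This is the theoretical yield. Percent yield = 102 g / 130.6 g × 100% = 78.09%.

78.1 %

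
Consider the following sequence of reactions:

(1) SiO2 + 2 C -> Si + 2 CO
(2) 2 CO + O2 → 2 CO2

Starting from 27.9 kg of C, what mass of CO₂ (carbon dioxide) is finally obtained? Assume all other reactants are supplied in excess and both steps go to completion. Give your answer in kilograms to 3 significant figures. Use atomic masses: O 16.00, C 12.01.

102 kg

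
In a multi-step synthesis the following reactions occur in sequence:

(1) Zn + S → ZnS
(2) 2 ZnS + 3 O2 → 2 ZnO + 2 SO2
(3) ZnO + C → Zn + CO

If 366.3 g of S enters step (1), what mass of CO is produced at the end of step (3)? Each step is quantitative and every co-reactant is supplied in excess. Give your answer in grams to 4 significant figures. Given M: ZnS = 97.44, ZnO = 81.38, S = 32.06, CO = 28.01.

n(S) = 366.3 / 32.06 = 11.425 mol.
Reaction (1): S→ZnS ratio 1:1 ⇒ n(ZnS) = 11.425 mol.
Reaction (2): ZnS→ZnO ratio 2:2 ⇒ n(ZnO) = 11.425 mol.
Reaction (3): ZnO→CO ratio 1:1 ⇒ n(CO) = 11.425 mol.
Mass of CO = 11.425 × 28.01 = 320.03 g.

320.0 g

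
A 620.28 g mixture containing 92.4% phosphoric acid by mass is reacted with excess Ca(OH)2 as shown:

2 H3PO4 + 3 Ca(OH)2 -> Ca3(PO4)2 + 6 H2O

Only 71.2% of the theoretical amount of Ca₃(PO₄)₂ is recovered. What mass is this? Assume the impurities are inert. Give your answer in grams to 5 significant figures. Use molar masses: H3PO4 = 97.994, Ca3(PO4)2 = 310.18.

645.84 g

Pure H3PO4 available = 620.28 g × 0.924 = 573.139 g.
n(H3PO4) = 573.139 g / 97.994 g/mol = 5.84871 mol.
From the equation the H3PO4:Ca3(PO4)2 mole ratio is 2:1, so n(Ca3(PO4)2) = 5.84871 × 1/2 = 2.92436 mol.
Mass of Ca3(PO4)2 = 2.92436 mol × 310.18 g/mol = 907.077 g.
Actual mass collected = 907.077 g × 0.712 = 645.839 g.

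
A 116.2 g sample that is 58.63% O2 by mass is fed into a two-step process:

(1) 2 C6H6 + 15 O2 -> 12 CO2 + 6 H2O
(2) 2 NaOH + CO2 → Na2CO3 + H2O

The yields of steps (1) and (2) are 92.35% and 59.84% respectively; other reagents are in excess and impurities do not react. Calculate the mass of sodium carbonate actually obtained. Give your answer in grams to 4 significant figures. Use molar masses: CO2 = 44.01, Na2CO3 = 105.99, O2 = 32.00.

99.76 g

Pure O2 = 116.2 × 0.5863 = 68.128 g.
n(O2) = 68.128 / 32.00 = 2.1290 mol.
Step 1 (O2:CO2 = 15:12): theoretical n(CO2) = 1.7032 mol; at 92.35% yield, n(CO2) = 1.5729 mol.
Step 2 (CO2:Na2CO3 = 1:1): theoretical n(Na2CO3) = 1.5729 mol, so theoretical mass = 1.5729 × 105.99 = 166.71 g.
At 59.84% yield, actual mass of Na2CO3 = 166.71 × 0.5984 = 99.761 g.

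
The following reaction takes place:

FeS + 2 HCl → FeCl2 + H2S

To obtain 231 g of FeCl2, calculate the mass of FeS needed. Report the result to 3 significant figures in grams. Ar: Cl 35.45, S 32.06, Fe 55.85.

160 g

M(FeCl2) = 55.85 + 2(35.45) = 126.75 g/mol.
M(FeS) = 55.85 + 32.06 = 87.91 g/mol.
n(FeCl2) = 231.0 g / 126.75 g/mol = 1.822 mol.
From the equation the FeCl2:FeS mole ratio is 1:1, so n(FeS) = 1.822 × 1/1 = 1.822 mol.
Mass of FeS = 1.822 mol × 87.91 g/mol = 160.2 g.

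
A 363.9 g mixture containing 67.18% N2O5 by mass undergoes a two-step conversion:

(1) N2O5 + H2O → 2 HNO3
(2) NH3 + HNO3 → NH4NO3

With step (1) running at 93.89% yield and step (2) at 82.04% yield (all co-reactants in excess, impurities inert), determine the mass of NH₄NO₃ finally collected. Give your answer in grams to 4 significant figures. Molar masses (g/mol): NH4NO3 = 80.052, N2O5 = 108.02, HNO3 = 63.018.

279.1 g

Pure N2O5 = 363.9 × 0.6718 = 244.47 g.
n(N2O5) = 244.47 / 108.02 = 2.2632 mol.
Step 1 (N2O5:HNO3 = 1:2): theoretical n(HNO3) = 4.5263 mol; at 93.89% yield, n(HNO3) = 4.2498 mol.
Step 2 (HNO3:NH4NO3 = 1:1): theoretical n(NH4NO3) = 4.2498 mol, so theoretical mass = 4.2498 × 80.052 = 340.20 g.
At 82.04% yield, actual mass of NH4NO3 = 340.20 × 0.8204 = 279.10 g.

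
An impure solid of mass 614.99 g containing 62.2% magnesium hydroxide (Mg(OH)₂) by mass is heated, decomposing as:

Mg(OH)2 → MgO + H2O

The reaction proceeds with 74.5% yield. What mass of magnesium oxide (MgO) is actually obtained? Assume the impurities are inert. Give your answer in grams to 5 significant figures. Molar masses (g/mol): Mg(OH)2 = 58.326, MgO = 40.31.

Pure Mg(OH)2 available = 614.99 g × 0.622 = 382.524 g.
n(Mg(OH)2) = 382.524 g / 58.326 g/mol = 6.55837 mol.
From the equation the Mg(OH)2:MgO mole ratio is 1:1, so n(MgO) = 6.55837 × 1/1 = 6.55837 mol.
Mass of MgO = 6.55837 mol × 40.31 g/mol = 264.368 g.
Actual mass collected = 264.368 g × 0.745 = 196.954 g.

196.95 g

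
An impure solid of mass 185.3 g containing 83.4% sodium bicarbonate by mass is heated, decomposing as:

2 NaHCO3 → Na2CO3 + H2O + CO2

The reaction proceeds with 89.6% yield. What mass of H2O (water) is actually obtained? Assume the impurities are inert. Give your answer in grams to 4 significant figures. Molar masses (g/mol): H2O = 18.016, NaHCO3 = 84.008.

Pure NaHCO3 available = 185.3 g × 0.834 = 154.54 g.
n(NaHCO3) = 154.54 g / 84.008 g/mol = 1.8396 mol.
From the equation the NaHCO3:H2O mole ratio is 2:1, so n(H2O) = 1.8396 × 1/2 = 0.91979 mol.
Mass of H2O = 0.91979 mol × 18.016 g/mol = 16.571 g.
Actual mass collected = 16.571 g × 0.896 = 14.848 g.

14.85 g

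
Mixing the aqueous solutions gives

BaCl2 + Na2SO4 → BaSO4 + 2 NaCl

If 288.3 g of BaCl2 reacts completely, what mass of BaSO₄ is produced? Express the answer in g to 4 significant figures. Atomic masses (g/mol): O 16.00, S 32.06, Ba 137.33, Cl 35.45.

323.1 g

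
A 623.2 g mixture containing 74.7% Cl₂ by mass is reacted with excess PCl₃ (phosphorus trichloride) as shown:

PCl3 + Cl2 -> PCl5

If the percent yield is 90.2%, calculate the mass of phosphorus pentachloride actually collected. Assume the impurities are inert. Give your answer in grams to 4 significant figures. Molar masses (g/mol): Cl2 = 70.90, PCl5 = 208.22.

Pure Cl2 available = 623.2 g × 0.747 = 465.53 g.
n(Cl2) = 465.53 g / 70.90 g/mol = 6.5660 mol.
From the equation the Cl2:PCl5 mole ratio is 1:1, so n(PCl5) = 6.5660 × 1/1 = 6.5660 mol.
Mass of PCl5 = 6.5660 mol × 208.22 g/mol = 1367.2 g.
Actual mass collected = 1367.2 g × 0.902 = 1233.2 g.

1233 g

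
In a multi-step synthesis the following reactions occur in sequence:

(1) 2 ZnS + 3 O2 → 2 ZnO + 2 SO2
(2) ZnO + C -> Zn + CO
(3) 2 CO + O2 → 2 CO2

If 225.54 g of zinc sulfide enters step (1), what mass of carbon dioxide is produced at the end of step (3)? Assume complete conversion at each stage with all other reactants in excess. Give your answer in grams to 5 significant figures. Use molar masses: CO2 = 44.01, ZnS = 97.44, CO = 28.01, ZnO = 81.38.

101.87 g

n(ZnS) = 225.54 / 97.44 = 2.31466 mol.
Reaction (1): ZnS→ZnO ratio 2:2 ⇒ n(ZnO) = 2.31466 mol.
Reaction (2): ZnO→CO ratio 1:1 ⇒ n(CO) = 2.31466 mol.
Reaction (3): CO→CO2 ratio 2:2 ⇒ n(CO2) = 2.31466 mol.
Mass of CO2 = 2.31466 × 44.01 = 101.868 g.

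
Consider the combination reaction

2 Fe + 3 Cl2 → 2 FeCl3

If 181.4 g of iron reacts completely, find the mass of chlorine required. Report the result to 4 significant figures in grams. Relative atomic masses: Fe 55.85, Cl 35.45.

M(Fe) = 55.85 g/mol.
M(Cl2) = 2(35.45) = 70.90 g/mol.
n(Fe) = 181.40 g / 55.85 g/mol = 3.2480 mol.
From the equation the Fe:Cl2 mole ratio is 2:3, so n(Cl2) = 3.2480 × 3/2 = 4.8720 mol.
Mass of Cl2 = 4.8720 mol × 70.90 g/mol = 345.42 g.

345.4 g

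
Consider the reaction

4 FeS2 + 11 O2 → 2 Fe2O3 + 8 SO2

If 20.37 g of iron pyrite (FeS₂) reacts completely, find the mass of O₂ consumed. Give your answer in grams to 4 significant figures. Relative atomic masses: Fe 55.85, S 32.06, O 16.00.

M(FeS2) = 55.85 + 2(32.06) = 119.97 g/mol.
M(O2) = 2(16.00) = 32.00 g/mol.
n(FeS2) = 20.370 g / 119.97 g/mol = 0.16979 mol.
From the equation the FeS2:O2 mole ratio is 4:11, so n(O2) = 0.16979 × 11/4 = 0.46693 mol.
Mass of O2 = 0.46693 mol × 32.00 g/mol = 14.942 g.

14.94 g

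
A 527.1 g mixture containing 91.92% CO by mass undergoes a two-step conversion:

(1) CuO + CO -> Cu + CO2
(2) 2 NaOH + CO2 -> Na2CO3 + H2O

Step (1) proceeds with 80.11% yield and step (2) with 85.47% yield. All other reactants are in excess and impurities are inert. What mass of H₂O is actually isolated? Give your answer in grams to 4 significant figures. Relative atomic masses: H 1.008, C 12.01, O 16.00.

213.4 g

Pure CO = 527.1 × 0.9192 = 484.51 g.
M(CO) = 12.01 + 16.00 = 28.01 g/mol.
M(H2O) = 2(1.008) + 16.00 = 18.016 g/mol.
n(CO) = 484.51 / 28.01 = 17.298 mol.
Step 1 (CO:CO2 = 1:1): theoretical n(CO2) = 17.298 mol; at 80.11% yield, n(CO2) = 13.857 mol.
Step 2 (CO2:H2O = 1:1): theoretical n(H2O) = 13.857 mol, so theoretical mass = 13.857 × 18.016 = 249.65 g.
At 85.47% yield, actual mass of H2O = 249.65 × 0.8547 = 213.38 g.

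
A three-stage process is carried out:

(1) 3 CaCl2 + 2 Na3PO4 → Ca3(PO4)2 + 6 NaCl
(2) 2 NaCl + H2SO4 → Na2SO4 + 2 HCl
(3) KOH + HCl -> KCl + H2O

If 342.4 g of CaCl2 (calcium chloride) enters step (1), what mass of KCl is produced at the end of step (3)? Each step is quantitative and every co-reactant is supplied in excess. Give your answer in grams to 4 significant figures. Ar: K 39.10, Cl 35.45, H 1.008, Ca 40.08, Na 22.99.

M(CaCl2) = 40.08 + 2(35.45) = 110.98 g/mol.
M(KCl) = 39.10 + 35.45 = 74.55 g/mol.
n(CaCl2) = 342.4 / 110.98 = 3.0852 mol.
Reaction (1): CaCl2→NaCl ratio 3:6 ⇒ n(NaCl) = 6.1705 mol.
Reaction (2): NaCl→HCl ratio 2:2 ⇒ n(HCl) = 6.1705 mol.
Reaction (3): HCl→KCl ratio 1:1 ⇒ n(KCl) = 6.1705 mol.
Mass of KCl = 6.1705 × 74.55 = 460.01 g.

460.0 g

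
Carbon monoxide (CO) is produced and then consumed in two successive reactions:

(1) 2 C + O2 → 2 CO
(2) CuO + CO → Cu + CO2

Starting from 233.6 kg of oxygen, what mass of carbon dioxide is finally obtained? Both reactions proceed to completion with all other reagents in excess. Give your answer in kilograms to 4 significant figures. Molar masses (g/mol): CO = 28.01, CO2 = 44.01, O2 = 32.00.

642.5 kg

233.6 kg = 233600 g.
n(O2) = 233600 / 32.00 = 7300.0 mol.
Step 1 gives a 1:2 ratio of O2 to CO, so n(CO) = 14600 mol.
In step 2 the CO:CO2 ratio is 1:1, so n(CO2) = 14600 mol.
Mass of CO2 = 14600 × 44.01 = 642550 g = 642.5 kg.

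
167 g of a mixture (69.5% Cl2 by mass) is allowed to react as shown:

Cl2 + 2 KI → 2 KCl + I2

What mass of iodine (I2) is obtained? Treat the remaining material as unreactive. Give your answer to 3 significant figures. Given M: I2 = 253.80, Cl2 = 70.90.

415 g

Mass of pure Cl2 = 167 g × 0.695 = 116.1 g.
n(Cl2) = 116.1 g / 70.90 g/mol = 1.637 mol.
From the equation the Cl2:I2 mole ratio is 1:1, so n(I2) = 1.637 × 1/1 = 1.637 mol.
Mass of I2 = 1.637 mol × 253.80 g/mol = 415.5 g.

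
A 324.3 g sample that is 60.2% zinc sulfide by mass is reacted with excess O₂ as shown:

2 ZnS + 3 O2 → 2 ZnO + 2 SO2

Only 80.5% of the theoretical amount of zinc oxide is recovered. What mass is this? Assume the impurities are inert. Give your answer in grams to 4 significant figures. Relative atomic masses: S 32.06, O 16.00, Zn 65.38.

131.3 g

Pure ZnS available = 324.3 g × 0.602 = 195.23 g.
M(ZnS) = 65.38 + 32.06 = 97.44 g/mol.
M(ZnO) = 65.38 + 16.00 = 81.38 g/mol.
n(ZnS) = 195.23 g / 97.44 g/mol = 2.0036 mol.
From the equation the ZnS:ZnO mole ratio is 2:2, so n(ZnO) = 2.0036 × 2/2 = 2.0036 mol.
Mass of ZnO = 2.0036 mol × 81.38 g/mol = 163.05 g.
Actual mass collected = 163.05 g × 0.805 = 131.26 g.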